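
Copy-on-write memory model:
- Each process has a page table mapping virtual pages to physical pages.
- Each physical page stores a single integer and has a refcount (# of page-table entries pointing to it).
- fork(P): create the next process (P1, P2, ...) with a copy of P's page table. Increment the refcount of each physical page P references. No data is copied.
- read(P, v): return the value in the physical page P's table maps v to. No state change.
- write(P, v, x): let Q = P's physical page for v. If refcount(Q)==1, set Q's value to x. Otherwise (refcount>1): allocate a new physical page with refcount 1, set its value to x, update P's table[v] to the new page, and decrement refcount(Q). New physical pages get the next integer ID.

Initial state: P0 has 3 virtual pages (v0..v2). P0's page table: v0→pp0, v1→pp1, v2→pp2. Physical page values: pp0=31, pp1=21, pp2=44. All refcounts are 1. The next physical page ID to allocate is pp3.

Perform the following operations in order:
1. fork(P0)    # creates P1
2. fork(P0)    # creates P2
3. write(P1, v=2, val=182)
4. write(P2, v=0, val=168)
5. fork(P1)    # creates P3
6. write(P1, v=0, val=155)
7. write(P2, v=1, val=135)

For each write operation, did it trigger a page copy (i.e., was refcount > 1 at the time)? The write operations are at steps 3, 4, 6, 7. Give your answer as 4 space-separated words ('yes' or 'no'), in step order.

Op 1: fork(P0) -> P1. 3 ppages; refcounts: pp0:2 pp1:2 pp2:2
Op 2: fork(P0) -> P2. 3 ppages; refcounts: pp0:3 pp1:3 pp2:3
Op 3: write(P1, v2, 182). refcount(pp2)=3>1 -> COPY to pp3. 4 ppages; refcounts: pp0:3 pp1:3 pp2:2 pp3:1
Op 4: write(P2, v0, 168). refcount(pp0)=3>1 -> COPY to pp4. 5 ppages; refcounts: pp0:2 pp1:3 pp2:2 pp3:1 pp4:1
Op 5: fork(P1) -> P3. 5 ppages; refcounts: pp0:3 pp1:4 pp2:2 pp3:2 pp4:1
Op 6: write(P1, v0, 155). refcount(pp0)=3>1 -> COPY to pp5. 6 ppages; refcounts: pp0:2 pp1:4 pp2:2 pp3:2 pp4:1 pp5:1
Op 7: write(P2, v1, 135). refcount(pp1)=4>1 -> COPY to pp6. 7 ppages; refcounts: pp0:2 pp1:3 pp2:2 pp3:2 pp4:1 pp5:1 pp6:1

yes yes yes yes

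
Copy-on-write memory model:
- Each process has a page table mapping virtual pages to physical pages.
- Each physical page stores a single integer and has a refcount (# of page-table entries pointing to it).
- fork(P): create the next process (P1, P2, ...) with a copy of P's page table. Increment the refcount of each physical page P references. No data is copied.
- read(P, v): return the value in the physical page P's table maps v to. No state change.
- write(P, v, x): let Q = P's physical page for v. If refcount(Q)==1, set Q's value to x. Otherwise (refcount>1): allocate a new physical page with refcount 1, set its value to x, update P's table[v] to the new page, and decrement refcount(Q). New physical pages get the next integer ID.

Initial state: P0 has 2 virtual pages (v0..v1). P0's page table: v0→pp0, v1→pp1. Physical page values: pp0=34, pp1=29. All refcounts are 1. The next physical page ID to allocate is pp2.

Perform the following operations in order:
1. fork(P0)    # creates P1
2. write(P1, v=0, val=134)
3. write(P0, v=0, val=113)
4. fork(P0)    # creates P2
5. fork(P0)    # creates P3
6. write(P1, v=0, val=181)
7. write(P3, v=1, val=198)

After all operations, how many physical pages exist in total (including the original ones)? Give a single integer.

Op 1: fork(P0) -> P1. 2 ppages; refcounts: pp0:2 pp1:2
Op 2: write(P1, v0, 134). refcount(pp0)=2>1 -> COPY to pp2. 3 ppages; refcounts: pp0:1 pp1:2 pp2:1
Op 3: write(P0, v0, 113). refcount(pp0)=1 -> write in place. 3 ppages; refcounts: pp0:1 pp1:2 pp2:1
Op 4: fork(P0) -> P2. 3 ppages; refcounts: pp0:2 pp1:3 pp2:1
Op 5: fork(P0) -> P3. 3 ppages; refcounts: pp0:3 pp1:4 pp2:1
Op 6: write(P1, v0, 181). refcount(pp2)=1 -> write in place. 3 ppages; refcounts: pp0:3 pp1:4 pp2:1
Op 7: write(P3, v1, 198). refcount(pp1)=4>1 -> COPY to pp3. 4 ppages; refcounts: pp0:3 pp1:3 pp2:1 pp3:1

Answer: 4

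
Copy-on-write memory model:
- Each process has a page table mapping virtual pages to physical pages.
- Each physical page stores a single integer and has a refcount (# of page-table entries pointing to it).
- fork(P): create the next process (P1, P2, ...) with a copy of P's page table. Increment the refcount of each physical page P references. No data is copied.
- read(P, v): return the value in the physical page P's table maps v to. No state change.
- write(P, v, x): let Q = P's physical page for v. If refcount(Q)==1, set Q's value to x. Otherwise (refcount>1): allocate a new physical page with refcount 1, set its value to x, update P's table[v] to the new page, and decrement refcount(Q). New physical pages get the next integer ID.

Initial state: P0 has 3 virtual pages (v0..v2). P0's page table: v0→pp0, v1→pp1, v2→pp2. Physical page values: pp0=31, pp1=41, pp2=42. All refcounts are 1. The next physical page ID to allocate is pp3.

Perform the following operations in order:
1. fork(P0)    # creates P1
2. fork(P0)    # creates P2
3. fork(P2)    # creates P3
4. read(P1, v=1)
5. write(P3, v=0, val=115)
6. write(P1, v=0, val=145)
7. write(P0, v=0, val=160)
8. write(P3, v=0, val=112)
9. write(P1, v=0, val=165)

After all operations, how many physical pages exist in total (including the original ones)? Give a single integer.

Op 1: fork(P0) -> P1. 3 ppages; refcounts: pp0:2 pp1:2 pp2:2
Op 2: fork(P0) -> P2. 3 ppages; refcounts: pp0:3 pp1:3 pp2:3
Op 3: fork(P2) -> P3. 3 ppages; refcounts: pp0:4 pp1:4 pp2:4
Op 4: read(P1, v1) -> 41. No state change.
Op 5: write(P3, v0, 115). refcount(pp0)=4>1 -> COPY to pp3. 4 ppages; refcounts: pp0:3 pp1:4 pp2:4 pp3:1
Op 6: write(P1, v0, 145). refcount(pp0)=3>1 -> COPY to pp4. 5 ppages; refcounts: pp0:2 pp1:4 pp2:4 pp3:1 pp4:1
Op 7: write(P0, v0, 160). refcount(pp0)=2>1 -> COPY to pp5. 6 ppages; refcounts: pp0:1 pp1:4 pp2:4 pp3:1 pp4:1 pp5:1
Op 8: write(P3, v0, 112). refcount(pp3)=1 -> write in place. 6 ppages; refcounts: pp0:1 pp1:4 pp2:4 pp3:1 pp4:1 pp5:1
Op 9: write(P1, v0, 165). refcount(pp4)=1 -> write in place. 6 ppages; refcounts: pp0:1 pp1:4 pp2:4 pp3:1 pp4:1 pp5:1

Answer: 6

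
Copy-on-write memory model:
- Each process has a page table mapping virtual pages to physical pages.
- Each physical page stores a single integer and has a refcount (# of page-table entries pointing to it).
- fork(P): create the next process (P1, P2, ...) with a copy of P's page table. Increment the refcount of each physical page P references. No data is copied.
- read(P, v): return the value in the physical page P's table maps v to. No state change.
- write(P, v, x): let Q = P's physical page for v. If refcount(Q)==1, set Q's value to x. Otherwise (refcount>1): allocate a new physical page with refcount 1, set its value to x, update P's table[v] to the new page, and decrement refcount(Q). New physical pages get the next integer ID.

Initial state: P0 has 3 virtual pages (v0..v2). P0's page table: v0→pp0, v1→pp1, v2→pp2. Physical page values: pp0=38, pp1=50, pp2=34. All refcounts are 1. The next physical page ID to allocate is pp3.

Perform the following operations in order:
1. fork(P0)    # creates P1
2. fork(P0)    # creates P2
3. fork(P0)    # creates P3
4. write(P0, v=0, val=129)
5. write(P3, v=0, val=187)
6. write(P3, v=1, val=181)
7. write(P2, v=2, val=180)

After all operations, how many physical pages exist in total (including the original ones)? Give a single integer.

Op 1: fork(P0) -> P1. 3 ppages; refcounts: pp0:2 pp1:2 pp2:2
Op 2: fork(P0) -> P2. 3 ppages; refcounts: pp0:3 pp1:3 pp2:3
Op 3: fork(P0) -> P3. 3 ppages; refcounts: pp0:4 pp1:4 pp2:4
Op 4: write(P0, v0, 129). refcount(pp0)=4>1 -> COPY to pp3. 4 ppages; refcounts: pp0:3 pp1:4 pp2:4 pp3:1
Op 5: write(P3, v0, 187). refcount(pp0)=3>1 -> COPY to pp4. 5 ppages; refcounts: pp0:2 pp1:4 pp2:4 pp3:1 pp4:1
Op 6: write(P3, v1, 181). refcount(pp1)=4>1 -> COPY to pp5. 6 ppages; refcounts: pp0:2 pp1:3 pp2:4 pp3:1 pp4:1 pp5:1
Op 7: write(P2, v2, 180). refcount(pp2)=4>1 -> COPY to pp6. 7 ppages; refcounts: pp0:2 pp1:3 pp2:3 pp3:1 pp4:1 pp5:1 pp6:1

Answer: 7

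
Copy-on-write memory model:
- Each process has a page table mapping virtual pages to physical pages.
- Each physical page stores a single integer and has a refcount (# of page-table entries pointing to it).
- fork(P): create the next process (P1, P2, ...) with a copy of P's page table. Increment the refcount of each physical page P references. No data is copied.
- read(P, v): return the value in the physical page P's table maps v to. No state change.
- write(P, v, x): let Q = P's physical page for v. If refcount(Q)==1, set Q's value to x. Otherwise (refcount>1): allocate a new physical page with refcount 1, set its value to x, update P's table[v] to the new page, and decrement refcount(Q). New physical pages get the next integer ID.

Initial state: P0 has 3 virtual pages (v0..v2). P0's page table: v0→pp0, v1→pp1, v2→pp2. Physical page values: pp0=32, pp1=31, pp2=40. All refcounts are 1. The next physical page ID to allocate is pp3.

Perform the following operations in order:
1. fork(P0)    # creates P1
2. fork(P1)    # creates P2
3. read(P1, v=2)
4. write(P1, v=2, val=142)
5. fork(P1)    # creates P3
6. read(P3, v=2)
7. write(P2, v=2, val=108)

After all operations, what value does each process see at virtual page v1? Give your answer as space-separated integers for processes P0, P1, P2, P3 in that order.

Answer: 31 31 31 31

Derivation:
Op 1: fork(P0) -> P1. 3 ppages; refcounts: pp0:2 pp1:2 pp2:2
Op 2: fork(P1) -> P2. 3 ppages; refcounts: pp0:3 pp1:3 pp2:3
Op 3: read(P1, v2) -> 40. No state change.
Op 4: write(P1, v2, 142). refcount(pp2)=3>1 -> COPY to pp3. 4 ppages; refcounts: pp0:3 pp1:3 pp2:2 pp3:1
Op 5: fork(P1) -> P3. 4 ppages; refcounts: pp0:4 pp1:4 pp2:2 pp3:2
Op 6: read(P3, v2) -> 142. No state change.
Op 7: write(P2, v2, 108). refcount(pp2)=2>1 -> COPY to pp4. 5 ppages; refcounts: pp0:4 pp1:4 pp2:1 pp3:2 pp4:1
P0: v1 -> pp1 = 31
P1: v1 -> pp1 = 31
P2: v1 -> pp1 = 31
P3: v1 -> pp1 = 31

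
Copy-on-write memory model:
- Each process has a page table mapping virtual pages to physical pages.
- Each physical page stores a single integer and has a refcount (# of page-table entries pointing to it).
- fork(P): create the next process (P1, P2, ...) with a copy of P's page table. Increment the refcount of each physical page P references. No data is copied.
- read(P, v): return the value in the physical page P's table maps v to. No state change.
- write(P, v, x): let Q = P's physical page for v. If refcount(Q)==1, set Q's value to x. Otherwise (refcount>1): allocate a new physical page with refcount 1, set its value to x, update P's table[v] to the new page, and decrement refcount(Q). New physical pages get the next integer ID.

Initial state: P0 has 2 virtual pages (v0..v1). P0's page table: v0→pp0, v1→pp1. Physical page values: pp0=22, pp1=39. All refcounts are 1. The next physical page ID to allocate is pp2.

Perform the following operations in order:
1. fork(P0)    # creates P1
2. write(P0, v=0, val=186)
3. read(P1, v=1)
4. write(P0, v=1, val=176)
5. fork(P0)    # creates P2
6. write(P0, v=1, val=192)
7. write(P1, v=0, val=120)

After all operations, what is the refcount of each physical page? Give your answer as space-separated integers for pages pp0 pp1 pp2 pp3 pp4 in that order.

Op 1: fork(P0) -> P1. 2 ppages; refcounts: pp0:2 pp1:2
Op 2: write(P0, v0, 186). refcount(pp0)=2>1 -> COPY to pp2. 3 ppages; refcounts: pp0:1 pp1:2 pp2:1
Op 3: read(P1, v1) -> 39. No state change.
Op 4: write(P0, v1, 176). refcount(pp1)=2>1 -> COPY to pp3. 4 ppages; refcounts: pp0:1 pp1:1 pp2:1 pp3:1
Op 5: fork(P0) -> P2. 4 ppages; refcounts: pp0:1 pp1:1 pp2:2 pp3:2
Op 6: write(P0, v1, 192). refcount(pp3)=2>1 -> COPY to pp4. 5 ppages; refcounts: pp0:1 pp1:1 pp2:2 pp3:1 pp4:1
Op 7: write(P1, v0, 120). refcount(pp0)=1 -> write in place. 5 ppages; refcounts: pp0:1 pp1:1 pp2:2 pp3:1 pp4:1

Answer: 1 1 2 1 1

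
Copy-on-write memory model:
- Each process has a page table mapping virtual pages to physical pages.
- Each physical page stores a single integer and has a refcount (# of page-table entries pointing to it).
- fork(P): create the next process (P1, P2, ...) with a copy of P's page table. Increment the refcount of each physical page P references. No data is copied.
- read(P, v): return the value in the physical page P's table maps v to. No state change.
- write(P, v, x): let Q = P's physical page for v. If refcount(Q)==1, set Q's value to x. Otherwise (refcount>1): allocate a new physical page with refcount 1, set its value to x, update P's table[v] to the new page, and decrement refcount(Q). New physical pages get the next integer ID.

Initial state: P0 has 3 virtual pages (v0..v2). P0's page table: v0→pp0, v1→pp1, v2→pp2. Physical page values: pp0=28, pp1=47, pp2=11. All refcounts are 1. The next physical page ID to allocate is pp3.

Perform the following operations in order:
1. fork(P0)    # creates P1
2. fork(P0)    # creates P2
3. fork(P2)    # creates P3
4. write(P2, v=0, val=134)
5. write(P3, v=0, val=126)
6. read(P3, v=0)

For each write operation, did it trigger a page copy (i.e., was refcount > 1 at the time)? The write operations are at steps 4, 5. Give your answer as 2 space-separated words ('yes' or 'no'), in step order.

Op 1: fork(P0) -> P1. 3 ppages; refcounts: pp0:2 pp1:2 pp2:2
Op 2: fork(P0) -> P2. 3 ppages; refcounts: pp0:3 pp1:3 pp2:3
Op 3: fork(P2) -> P3. 3 ppages; refcounts: pp0:4 pp1:4 pp2:4
Op 4: write(P2, v0, 134). refcount(pp0)=4>1 -> COPY to pp3. 4 ppages; refcounts: pp0:3 pp1:4 pp2:4 pp3:1
Op 5: write(P3, v0, 126). refcount(pp0)=3>1 -> COPY to pp4. 5 ppages; refcounts: pp0:2 pp1:4 pp2:4 pp3:1 pp4:1
Op 6: read(P3, v0) -> 126. No state change.

yes yes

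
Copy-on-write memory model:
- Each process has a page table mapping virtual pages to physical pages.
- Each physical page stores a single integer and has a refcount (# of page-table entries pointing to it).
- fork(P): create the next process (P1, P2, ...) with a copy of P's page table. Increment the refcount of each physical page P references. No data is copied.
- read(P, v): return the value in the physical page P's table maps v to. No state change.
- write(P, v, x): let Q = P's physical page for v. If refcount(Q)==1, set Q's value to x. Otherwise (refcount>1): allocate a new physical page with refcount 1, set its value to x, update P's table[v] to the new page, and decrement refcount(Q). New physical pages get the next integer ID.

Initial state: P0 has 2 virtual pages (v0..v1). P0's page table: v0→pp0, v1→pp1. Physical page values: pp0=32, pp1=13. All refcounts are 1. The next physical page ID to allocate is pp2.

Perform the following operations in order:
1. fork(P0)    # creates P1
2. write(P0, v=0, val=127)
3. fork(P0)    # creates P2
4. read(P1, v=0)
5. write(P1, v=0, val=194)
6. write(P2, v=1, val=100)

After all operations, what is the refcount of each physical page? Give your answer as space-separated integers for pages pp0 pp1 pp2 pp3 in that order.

Op 1: fork(P0) -> P1. 2 ppages; refcounts: pp0:2 pp1:2
Op 2: write(P0, v0, 127). refcount(pp0)=2>1 -> COPY to pp2. 3 ppages; refcounts: pp0:1 pp1:2 pp2:1
Op 3: fork(P0) -> P2. 3 ppages; refcounts: pp0:1 pp1:3 pp2:2
Op 4: read(P1, v0) -> 32. No state change.
Op 5: write(P1, v0, 194). refcount(pp0)=1 -> write in place. 3 ppages; refcounts: pp0:1 pp1:3 pp2:2
Op 6: write(P2, v1, 100). refcount(pp1)=3>1 -> COPY to pp3. 4 ppages; refcounts: pp0:1 pp1:2 pp2:2 pp3:1

Answer: 1 2 2 1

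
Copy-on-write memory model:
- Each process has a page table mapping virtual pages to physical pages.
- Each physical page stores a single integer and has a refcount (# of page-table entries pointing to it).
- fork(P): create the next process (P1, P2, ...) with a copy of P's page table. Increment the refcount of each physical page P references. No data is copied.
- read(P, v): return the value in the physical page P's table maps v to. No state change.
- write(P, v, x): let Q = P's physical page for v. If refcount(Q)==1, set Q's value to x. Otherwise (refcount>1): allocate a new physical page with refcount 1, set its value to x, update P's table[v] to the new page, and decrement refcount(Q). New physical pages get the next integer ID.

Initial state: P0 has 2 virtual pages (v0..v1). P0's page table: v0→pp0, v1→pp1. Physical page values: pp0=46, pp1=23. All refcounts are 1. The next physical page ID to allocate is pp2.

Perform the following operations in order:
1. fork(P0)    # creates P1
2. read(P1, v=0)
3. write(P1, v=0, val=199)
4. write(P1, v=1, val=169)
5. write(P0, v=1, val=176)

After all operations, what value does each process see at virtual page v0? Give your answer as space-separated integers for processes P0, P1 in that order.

Op 1: fork(P0) -> P1. 2 ppages; refcounts: pp0:2 pp1:2
Op 2: read(P1, v0) -> 46. No state change.
Op 3: write(P1, v0, 199). refcount(pp0)=2>1 -> COPY to pp2. 3 ppages; refcounts: pp0:1 pp1:2 pp2:1
Op 4: write(P1, v1, 169). refcount(pp1)=2>1 -> COPY to pp3. 4 ppages; refcounts: pp0:1 pp1:1 pp2:1 pp3:1
Op 5: write(P0, v1, 176). refcount(pp1)=1 -> write in place. 4 ppages; refcounts: pp0:1 pp1:1 pp2:1 pp3:1
P0: v0 -> pp0 = 46
P1: v0 -> pp2 = 199

Answer: 46 199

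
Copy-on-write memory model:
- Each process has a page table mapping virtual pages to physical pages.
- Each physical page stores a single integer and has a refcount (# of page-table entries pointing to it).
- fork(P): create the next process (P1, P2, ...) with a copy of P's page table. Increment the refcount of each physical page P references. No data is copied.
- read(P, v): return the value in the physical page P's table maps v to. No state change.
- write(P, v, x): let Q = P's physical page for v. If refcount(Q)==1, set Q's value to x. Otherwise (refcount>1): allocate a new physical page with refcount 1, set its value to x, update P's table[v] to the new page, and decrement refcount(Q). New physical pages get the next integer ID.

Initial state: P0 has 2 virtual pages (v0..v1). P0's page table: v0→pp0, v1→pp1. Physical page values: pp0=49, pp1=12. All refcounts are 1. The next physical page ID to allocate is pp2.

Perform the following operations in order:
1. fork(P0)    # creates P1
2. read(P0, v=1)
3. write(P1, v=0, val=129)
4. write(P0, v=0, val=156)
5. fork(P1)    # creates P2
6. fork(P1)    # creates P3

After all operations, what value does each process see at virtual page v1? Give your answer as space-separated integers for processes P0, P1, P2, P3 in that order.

Op 1: fork(P0) -> P1. 2 ppages; refcounts: pp0:2 pp1:2
Op 2: read(P0, v1) -> 12. No state change.
Op 3: write(P1, v0, 129). refcount(pp0)=2>1 -> COPY to pp2. 3 ppages; refcounts: pp0:1 pp1:2 pp2:1
Op 4: write(P0, v0, 156). refcount(pp0)=1 -> write in place. 3 ppages; refcounts: pp0:1 pp1:2 pp2:1
Op 5: fork(P1) -> P2. 3 ppages; refcounts: pp0:1 pp1:3 pp2:2
Op 6: fork(P1) -> P3. 3 ppages; refcounts: pp0:1 pp1:4 pp2:3
P0: v1 -> pp1 = 12
P1: v1 -> pp1 = 12
P2: v1 -> pp1 = 12
P3: v1 -> pp1 = 12

Answer: 12 12 12 12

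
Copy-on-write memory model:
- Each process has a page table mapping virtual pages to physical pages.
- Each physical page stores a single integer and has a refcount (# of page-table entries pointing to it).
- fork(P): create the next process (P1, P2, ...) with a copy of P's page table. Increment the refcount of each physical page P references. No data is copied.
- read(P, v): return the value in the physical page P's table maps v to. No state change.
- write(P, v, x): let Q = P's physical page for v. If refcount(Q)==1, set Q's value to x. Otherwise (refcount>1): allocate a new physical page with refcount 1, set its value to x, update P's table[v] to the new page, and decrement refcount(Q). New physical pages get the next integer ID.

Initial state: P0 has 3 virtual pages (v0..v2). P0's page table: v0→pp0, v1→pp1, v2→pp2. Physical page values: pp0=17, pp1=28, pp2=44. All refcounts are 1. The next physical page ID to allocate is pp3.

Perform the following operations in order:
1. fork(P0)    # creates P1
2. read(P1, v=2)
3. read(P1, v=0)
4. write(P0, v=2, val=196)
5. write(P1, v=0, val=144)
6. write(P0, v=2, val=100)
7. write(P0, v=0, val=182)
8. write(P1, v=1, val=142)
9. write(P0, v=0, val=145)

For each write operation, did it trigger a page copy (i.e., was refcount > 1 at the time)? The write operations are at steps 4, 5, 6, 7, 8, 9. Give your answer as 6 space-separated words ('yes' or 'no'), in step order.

Op 1: fork(P0) -> P1. 3 ppages; refcounts: pp0:2 pp1:2 pp2:2
Op 2: read(P1, v2) -> 44. No state change.
Op 3: read(P1, v0) -> 17. No state change.
Op 4: write(P0, v2, 196). refcount(pp2)=2>1 -> COPY to pp3. 4 ppages; refcounts: pp0:2 pp1:2 pp2:1 pp3:1
Op 5: write(P1, v0, 144). refcount(pp0)=2>1 -> COPY to pp4. 5 ppages; refcounts: pp0:1 pp1:2 pp2:1 pp3:1 pp4:1
Op 6: write(P0, v2, 100). refcount(pp3)=1 -> write in place. 5 ppages; refcounts: pp0:1 pp1:2 pp2:1 pp3:1 pp4:1
Op 7: write(P0, v0, 182). refcount(pp0)=1 -> write in place. 5 ppages; refcounts: pp0:1 pp1:2 pp2:1 pp3:1 pp4:1
Op 8: write(P1, v1, 142). refcount(pp1)=2>1 -> COPY to pp5. 6 ppages; refcounts: pp0:1 pp1:1 pp2:1 pp3:1 pp4:1 pp5:1
Op 9: write(P0, v0, 145). refcount(pp0)=1 -> write in place. 6 ppages; refcounts: pp0:1 pp1:1 pp2:1 pp3:1 pp4:1 pp5:1

yes yes no no yes no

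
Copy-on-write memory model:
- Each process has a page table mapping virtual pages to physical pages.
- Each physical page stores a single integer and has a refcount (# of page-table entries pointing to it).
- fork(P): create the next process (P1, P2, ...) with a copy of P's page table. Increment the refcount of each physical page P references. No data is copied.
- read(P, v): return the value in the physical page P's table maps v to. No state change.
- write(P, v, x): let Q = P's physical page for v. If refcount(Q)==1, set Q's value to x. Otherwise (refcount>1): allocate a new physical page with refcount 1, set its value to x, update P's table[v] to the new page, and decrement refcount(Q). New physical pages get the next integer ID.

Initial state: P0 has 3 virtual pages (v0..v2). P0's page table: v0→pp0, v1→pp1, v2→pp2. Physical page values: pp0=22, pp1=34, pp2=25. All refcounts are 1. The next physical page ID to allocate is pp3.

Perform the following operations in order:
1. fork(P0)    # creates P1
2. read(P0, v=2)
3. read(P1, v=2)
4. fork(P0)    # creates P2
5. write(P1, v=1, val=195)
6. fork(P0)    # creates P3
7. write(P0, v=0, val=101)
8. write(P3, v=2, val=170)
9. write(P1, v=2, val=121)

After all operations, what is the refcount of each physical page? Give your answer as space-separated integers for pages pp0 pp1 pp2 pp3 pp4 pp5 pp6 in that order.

Op 1: fork(P0) -> P1. 3 ppages; refcounts: pp0:2 pp1:2 pp2:2
Op 2: read(P0, v2) -> 25. No state change.
Op 3: read(P1, v2) -> 25. No state change.
Op 4: fork(P0) -> P2. 3 ppages; refcounts: pp0:3 pp1:3 pp2:3
Op 5: write(P1, v1, 195). refcount(pp1)=3>1 -> COPY to pp3. 4 ppages; refcounts: pp0:3 pp1:2 pp2:3 pp3:1
Op 6: fork(P0) -> P3. 4 ppages; refcounts: pp0:4 pp1:3 pp2:4 pp3:1
Op 7: write(P0, v0, 101). refcount(pp0)=4>1 -> COPY to pp4. 5 ppages; refcounts: pp0:3 pp1:3 pp2:4 pp3:1 pp4:1
Op 8: write(P3, v2, 170). refcount(pp2)=4>1 -> COPY to pp5. 6 ppages; refcounts: pp0:3 pp1:3 pp2:3 pp3:1 pp4:1 pp5:1
Op 9: write(P1, v2, 121). refcount(pp2)=3>1 -> COPY to pp6. 7 ppages; refcounts: pp0:3 pp1:3 pp2:2 pp3:1 pp4:1 pp5:1 pp6:1

Answer: 3 3 2 1 1 1 1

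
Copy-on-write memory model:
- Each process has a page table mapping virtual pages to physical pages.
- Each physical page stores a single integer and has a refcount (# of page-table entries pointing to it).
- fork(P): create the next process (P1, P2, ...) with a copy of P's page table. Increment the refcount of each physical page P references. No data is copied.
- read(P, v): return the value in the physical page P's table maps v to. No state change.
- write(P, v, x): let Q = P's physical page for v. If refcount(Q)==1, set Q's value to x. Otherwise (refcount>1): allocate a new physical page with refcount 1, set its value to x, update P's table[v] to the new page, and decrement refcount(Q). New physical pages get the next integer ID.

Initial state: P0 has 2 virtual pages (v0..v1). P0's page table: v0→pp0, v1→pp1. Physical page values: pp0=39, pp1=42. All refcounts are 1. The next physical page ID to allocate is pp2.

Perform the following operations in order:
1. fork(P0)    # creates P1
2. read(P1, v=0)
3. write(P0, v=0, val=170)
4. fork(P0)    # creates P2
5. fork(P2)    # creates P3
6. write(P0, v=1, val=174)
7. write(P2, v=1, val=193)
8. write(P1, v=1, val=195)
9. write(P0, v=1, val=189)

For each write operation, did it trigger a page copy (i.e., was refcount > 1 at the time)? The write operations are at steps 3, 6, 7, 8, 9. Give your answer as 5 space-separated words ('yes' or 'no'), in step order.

Op 1: fork(P0) -> P1. 2 ppages; refcounts: pp0:2 pp1:2
Op 2: read(P1, v0) -> 39. No state change.
Op 3: write(P0, v0, 170). refcount(pp0)=2>1 -> COPY to pp2. 3 ppages; refcounts: pp0:1 pp1:2 pp2:1
Op 4: fork(P0) -> P2. 3 ppages; refcounts: pp0:1 pp1:3 pp2:2
Op 5: fork(P2) -> P3. 3 ppages; refcounts: pp0:1 pp1:4 pp2:3
Op 6: write(P0, v1, 174). refcount(pp1)=4>1 -> COPY to pp3. 4 ppages; refcounts: pp0:1 pp1:3 pp2:3 pp3:1
Op 7: write(P2, v1, 193). refcount(pp1)=3>1 -> COPY to pp4. 5 ppages; refcounts: pp0:1 pp1:2 pp2:3 pp3:1 pp4:1
Op 8: write(P1, v1, 195). refcount(pp1)=2>1 -> COPY to pp5. 6 ppages; refcounts: pp0:1 pp1:1 pp2:3 pp3:1 pp4:1 pp5:1
Op 9: write(P0, v1, 189). refcount(pp3)=1 -> write in place. 6 ppages; refcounts: pp0:1 pp1:1 pp2:3 pp3:1 pp4:1 pp5:1

yes yes yes yes no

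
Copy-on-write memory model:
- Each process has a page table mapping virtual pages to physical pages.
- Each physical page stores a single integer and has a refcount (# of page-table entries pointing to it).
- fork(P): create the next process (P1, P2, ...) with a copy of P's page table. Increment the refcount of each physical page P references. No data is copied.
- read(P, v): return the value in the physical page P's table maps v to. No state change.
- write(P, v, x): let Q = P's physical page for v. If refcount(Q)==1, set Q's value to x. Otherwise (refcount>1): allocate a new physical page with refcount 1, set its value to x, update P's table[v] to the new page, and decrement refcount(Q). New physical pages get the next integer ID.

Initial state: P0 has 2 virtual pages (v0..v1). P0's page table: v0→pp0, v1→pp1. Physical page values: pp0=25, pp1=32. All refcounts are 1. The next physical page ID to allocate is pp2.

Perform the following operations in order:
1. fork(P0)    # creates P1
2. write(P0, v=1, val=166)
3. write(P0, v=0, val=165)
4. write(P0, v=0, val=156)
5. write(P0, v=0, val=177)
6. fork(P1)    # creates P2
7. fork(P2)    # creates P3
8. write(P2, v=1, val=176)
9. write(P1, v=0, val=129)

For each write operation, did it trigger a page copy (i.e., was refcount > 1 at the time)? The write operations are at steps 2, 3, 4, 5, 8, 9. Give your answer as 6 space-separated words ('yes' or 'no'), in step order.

Op 1: fork(P0) -> P1. 2 ppages; refcounts: pp0:2 pp1:2
Op 2: write(P0, v1, 166). refcount(pp1)=2>1 -> COPY to pp2. 3 ppages; refcounts: pp0:2 pp1:1 pp2:1
Op 3: write(P0, v0, 165). refcount(pp0)=2>1 -> COPY to pp3. 4 ppages; refcounts: pp0:1 pp1:1 pp2:1 pp3:1
Op 4: write(P0, v0, 156). refcount(pp3)=1 -> write in place. 4 ppages; refcounts: pp0:1 pp1:1 pp2:1 pp3:1
Op 5: write(P0, v0, 177). refcount(pp3)=1 -> write in place. 4 ppages; refcounts: pp0:1 pp1:1 pp2:1 pp3:1
Op 6: fork(P1) -> P2. 4 ppages; refcounts: pp0:2 pp1:2 pp2:1 pp3:1
Op 7: fork(P2) -> P3. 4 ppages; refcounts: pp0:3 pp1:3 pp2:1 pp3:1
Op 8: write(P2, v1, 176). refcount(pp1)=3>1 -> COPY to pp4. 5 ppages; refcounts: pp0:3 pp1:2 pp2:1 pp3:1 pp4:1
Op 9: write(P1, v0, 129). refcount(pp0)=3>1 -> COPY to pp5. 6 ppages; refcounts: pp0:2 pp1:2 pp2:1 pp3:1 pp4:1 pp5:1

yes yes no no yes yes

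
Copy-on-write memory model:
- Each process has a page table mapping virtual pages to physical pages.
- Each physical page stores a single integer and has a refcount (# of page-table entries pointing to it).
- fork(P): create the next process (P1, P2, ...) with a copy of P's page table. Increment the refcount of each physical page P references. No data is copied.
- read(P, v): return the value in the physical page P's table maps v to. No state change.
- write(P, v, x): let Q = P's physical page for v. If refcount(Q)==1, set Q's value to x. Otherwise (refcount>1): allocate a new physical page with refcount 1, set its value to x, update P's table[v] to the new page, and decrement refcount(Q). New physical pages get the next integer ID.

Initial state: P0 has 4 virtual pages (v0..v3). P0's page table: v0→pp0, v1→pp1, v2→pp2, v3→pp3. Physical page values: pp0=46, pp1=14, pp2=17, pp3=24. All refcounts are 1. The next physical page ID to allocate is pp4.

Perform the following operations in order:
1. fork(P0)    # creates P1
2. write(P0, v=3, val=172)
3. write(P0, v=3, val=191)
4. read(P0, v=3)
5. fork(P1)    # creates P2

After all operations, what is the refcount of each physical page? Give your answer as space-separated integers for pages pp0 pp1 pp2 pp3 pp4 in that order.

Answer: 3 3 3 2 1

Derivation:
Op 1: fork(P0) -> P1. 4 ppages; refcounts: pp0:2 pp1:2 pp2:2 pp3:2
Op 2: write(P0, v3, 172). refcount(pp3)=2>1 -> COPY to pp4. 5 ppages; refcounts: pp0:2 pp1:2 pp2:2 pp3:1 pp4:1
Op 3: write(P0, v3, 191). refcount(pp4)=1 -> write in place. 5 ppages; refcounts: pp0:2 pp1:2 pp2:2 pp3:1 pp4:1
Op 4: read(P0, v3) -> 191. No state change.
Op 5: fork(P1) -> P2. 5 ppages; refcounts: pp0:3 pp1:3 pp2:3 pp3:2 pp4:1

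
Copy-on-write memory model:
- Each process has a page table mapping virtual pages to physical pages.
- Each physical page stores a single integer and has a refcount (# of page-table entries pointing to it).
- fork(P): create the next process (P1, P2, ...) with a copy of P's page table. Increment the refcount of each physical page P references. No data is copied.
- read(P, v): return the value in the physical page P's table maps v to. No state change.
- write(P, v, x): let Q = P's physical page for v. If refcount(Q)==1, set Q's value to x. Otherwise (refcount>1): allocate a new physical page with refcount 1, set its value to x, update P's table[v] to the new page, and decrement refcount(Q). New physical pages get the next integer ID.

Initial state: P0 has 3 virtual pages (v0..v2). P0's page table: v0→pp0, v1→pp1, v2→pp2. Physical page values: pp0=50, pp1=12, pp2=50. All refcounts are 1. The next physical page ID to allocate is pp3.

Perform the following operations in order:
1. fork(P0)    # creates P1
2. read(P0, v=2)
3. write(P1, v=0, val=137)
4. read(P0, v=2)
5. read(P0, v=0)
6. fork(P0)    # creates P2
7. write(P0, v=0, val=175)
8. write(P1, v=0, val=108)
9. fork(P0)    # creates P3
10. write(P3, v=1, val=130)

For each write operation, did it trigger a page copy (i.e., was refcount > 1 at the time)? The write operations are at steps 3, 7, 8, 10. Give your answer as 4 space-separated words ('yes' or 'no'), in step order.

Op 1: fork(P0) -> P1. 3 ppages; refcounts: pp0:2 pp1:2 pp2:2
Op 2: read(P0, v2) -> 50. No state change.
Op 3: write(P1, v0, 137). refcount(pp0)=2>1 -> COPY to pp3. 4 ppages; refcounts: pp0:1 pp1:2 pp2:2 pp3:1
Op 4: read(P0, v2) -> 50. No state change.
Op 5: read(P0, v0) -> 50. No state change.
Op 6: fork(P0) -> P2. 4 ppages; refcounts: pp0:2 pp1:3 pp2:3 pp3:1
Op 7: write(P0, v0, 175). refcount(pp0)=2>1 -> COPY to pp4. 5 ppages; refcounts: pp0:1 pp1:3 pp2:3 pp3:1 pp4:1
Op 8: write(P1, v0, 108). refcount(pp3)=1 -> write in place. 5 ppages; refcounts: pp0:1 pp1:3 pp2:3 pp3:1 pp4:1
Op 9: fork(P0) -> P3. 5 ppages; refcounts: pp0:1 pp1:4 pp2:4 pp3:1 pp4:2
Op 10: write(P3, v1, 130). refcount(pp1)=4>1 -> COPY to pp5. 6 ppages; refcounts: pp0:1 pp1:3 pp2:4 pp3:1 pp4:2 pp5:1

yes yes no yes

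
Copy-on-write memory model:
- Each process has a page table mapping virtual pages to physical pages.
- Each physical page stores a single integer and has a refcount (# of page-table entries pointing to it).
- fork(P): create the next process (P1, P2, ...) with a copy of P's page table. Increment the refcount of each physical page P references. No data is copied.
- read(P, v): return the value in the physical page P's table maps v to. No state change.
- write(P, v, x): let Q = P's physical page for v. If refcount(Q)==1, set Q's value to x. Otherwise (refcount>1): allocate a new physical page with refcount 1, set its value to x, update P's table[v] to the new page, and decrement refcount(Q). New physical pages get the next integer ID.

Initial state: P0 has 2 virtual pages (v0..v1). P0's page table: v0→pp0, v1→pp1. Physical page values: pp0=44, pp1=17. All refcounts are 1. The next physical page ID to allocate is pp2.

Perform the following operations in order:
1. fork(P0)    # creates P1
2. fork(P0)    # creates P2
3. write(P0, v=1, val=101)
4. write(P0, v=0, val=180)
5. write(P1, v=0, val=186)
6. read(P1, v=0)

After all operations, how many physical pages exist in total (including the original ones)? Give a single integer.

Op 1: fork(P0) -> P1. 2 ppages; refcounts: pp0:2 pp1:2
Op 2: fork(P0) -> P2. 2 ppages; refcounts: pp0:3 pp1:3
Op 3: write(P0, v1, 101). refcount(pp1)=3>1 -> COPY to pp2. 3 ppages; refcounts: pp0:3 pp1:2 pp2:1
Op 4: write(P0, v0, 180). refcount(pp0)=3>1 -> COPY to pp3. 4 ppages; refcounts: pp0:2 pp1:2 pp2:1 pp3:1
Op 5: write(P1, v0, 186). refcount(pp0)=2>1 -> COPY to pp4. 5 ppages; refcounts: pp0:1 pp1:2 pp2:1 pp3:1 pp4:1
Op 6: read(P1, v0) -> 186. No state change.

Answer: 5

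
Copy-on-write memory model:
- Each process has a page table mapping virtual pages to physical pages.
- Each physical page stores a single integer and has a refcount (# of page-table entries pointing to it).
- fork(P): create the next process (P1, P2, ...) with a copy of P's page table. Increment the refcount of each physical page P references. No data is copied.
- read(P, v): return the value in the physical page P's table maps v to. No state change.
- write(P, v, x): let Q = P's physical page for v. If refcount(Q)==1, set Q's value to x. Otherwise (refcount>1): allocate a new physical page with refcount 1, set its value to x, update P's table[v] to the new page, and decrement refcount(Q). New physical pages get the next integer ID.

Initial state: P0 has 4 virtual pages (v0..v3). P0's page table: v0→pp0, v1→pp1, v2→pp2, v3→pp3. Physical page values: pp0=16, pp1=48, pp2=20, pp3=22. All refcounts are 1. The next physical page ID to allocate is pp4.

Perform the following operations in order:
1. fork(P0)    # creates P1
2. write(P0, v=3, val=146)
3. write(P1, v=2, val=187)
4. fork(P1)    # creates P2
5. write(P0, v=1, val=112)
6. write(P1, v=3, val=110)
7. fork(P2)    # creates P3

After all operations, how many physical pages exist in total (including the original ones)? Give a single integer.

Op 1: fork(P0) -> P1. 4 ppages; refcounts: pp0:2 pp1:2 pp2:2 pp3:2
Op 2: write(P0, v3, 146). refcount(pp3)=2>1 -> COPY to pp4. 5 ppages; refcounts: pp0:2 pp1:2 pp2:2 pp3:1 pp4:1
Op 3: write(P1, v2, 187). refcount(pp2)=2>1 -> COPY to pp5. 6 ppages; refcounts: pp0:2 pp1:2 pp2:1 pp3:1 pp4:1 pp5:1
Op 4: fork(P1) -> P2. 6 ppages; refcounts: pp0:3 pp1:3 pp2:1 pp3:2 pp4:1 pp5:2
Op 5: write(P0, v1, 112). refcount(pp1)=3>1 -> COPY to pp6. 7 ppages; refcounts: pp0:3 pp1:2 pp2:1 pp3:2 pp4:1 pp5:2 pp6:1
Op 6: write(P1, v3, 110). refcount(pp3)=2>1 -> COPY to pp7. 8 ppages; refcounts: pp0:3 pp1:2 pp2:1 pp3:1 pp4:1 pp5:2 pp6:1 pp7:1
Op 7: fork(P2) -> P3. 8 ppages; refcounts: pp0:4 pp1:3 pp2:1 pp3:2 pp4:1 pp5:3 pp6:1 pp7:1

Answer: 8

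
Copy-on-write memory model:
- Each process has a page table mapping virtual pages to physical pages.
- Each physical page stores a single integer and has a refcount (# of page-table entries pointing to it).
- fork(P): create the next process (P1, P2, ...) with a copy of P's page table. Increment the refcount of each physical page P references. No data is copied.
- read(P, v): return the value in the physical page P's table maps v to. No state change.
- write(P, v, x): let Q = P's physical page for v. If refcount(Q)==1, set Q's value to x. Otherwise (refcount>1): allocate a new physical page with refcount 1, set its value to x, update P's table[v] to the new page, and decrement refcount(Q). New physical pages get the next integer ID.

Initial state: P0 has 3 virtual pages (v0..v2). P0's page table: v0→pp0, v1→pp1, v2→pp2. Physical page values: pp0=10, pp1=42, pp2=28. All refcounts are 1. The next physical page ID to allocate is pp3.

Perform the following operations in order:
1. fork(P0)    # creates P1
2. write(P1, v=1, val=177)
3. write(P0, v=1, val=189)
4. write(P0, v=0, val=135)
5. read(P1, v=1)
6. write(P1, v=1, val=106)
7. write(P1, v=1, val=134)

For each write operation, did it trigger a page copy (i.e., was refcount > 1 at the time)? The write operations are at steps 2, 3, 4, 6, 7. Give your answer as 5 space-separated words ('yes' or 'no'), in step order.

Op 1: fork(P0) -> P1. 3 ppages; refcounts: pp0:2 pp1:2 pp2:2
Op 2: write(P1, v1, 177). refcount(pp1)=2>1 -> COPY to pp3. 4 ppages; refcounts: pp0:2 pp1:1 pp2:2 pp3:1
Op 3: write(P0, v1, 189). refcount(pp1)=1 -> write in place. 4 ppages; refcounts: pp0:2 pp1:1 pp2:2 pp3:1
Op 4: write(P0, v0, 135). refcount(pp0)=2>1 -> COPY to pp4. 5 ppages; refcounts: pp0:1 pp1:1 pp2:2 pp3:1 pp4:1
Op 5: read(P1, v1) -> 177. No state change.
Op 6: write(P1, v1, 106). refcount(pp3)=1 -> write in place. 5 ppages; refcounts: pp0:1 pp1:1 pp2:2 pp3:1 pp4:1
Op 7: write(P1, v1, 134). refcount(pp3)=1 -> write in place. 5 ppages; refcounts: pp0:1 pp1:1 pp2:2 pp3:1 pp4:1

yes no yes no no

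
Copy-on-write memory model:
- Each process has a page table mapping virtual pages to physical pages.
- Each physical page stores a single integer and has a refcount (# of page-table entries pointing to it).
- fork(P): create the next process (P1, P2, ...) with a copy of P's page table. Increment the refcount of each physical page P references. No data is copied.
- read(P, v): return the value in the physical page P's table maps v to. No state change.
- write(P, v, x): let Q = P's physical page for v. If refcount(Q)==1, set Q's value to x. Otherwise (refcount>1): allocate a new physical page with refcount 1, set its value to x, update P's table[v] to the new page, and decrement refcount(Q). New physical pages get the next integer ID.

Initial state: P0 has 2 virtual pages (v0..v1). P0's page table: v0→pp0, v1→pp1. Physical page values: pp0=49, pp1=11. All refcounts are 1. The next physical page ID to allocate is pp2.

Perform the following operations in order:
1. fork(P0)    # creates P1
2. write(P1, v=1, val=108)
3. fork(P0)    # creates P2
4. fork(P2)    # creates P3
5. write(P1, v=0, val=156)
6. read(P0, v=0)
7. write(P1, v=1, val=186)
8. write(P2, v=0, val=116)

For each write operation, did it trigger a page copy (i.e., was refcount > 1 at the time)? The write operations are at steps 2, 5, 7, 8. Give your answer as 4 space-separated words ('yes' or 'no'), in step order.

Op 1: fork(P0) -> P1. 2 ppages; refcounts: pp0:2 pp1:2
Op 2: write(P1, v1, 108). refcount(pp1)=2>1 -> COPY to pp2. 3 ppages; refcounts: pp0:2 pp1:1 pp2:1
Op 3: fork(P0) -> P2. 3 ppages; refcounts: pp0:3 pp1:2 pp2:1
Op 4: fork(P2) -> P3. 3 ppages; refcounts: pp0:4 pp1:3 pp2:1
Op 5: write(P1, v0, 156). refcount(pp0)=4>1 -> COPY to pp3. 4 ppages; refcounts: pp0:3 pp1:3 pp2:1 pp3:1
Op 6: read(P0, v0) -> 49. No state change.
Op 7: write(P1, v1, 186). refcount(pp2)=1 -> write in place. 4 ppages; refcounts: pp0:3 pp1:3 pp2:1 pp3:1
Op 8: write(P2, v0, 116). refcount(pp0)=3>1 -> COPY to pp4. 5 ppages; refcounts: pp0:2 pp1:3 pp2:1 pp3:1 pp4:1

yes yes no yes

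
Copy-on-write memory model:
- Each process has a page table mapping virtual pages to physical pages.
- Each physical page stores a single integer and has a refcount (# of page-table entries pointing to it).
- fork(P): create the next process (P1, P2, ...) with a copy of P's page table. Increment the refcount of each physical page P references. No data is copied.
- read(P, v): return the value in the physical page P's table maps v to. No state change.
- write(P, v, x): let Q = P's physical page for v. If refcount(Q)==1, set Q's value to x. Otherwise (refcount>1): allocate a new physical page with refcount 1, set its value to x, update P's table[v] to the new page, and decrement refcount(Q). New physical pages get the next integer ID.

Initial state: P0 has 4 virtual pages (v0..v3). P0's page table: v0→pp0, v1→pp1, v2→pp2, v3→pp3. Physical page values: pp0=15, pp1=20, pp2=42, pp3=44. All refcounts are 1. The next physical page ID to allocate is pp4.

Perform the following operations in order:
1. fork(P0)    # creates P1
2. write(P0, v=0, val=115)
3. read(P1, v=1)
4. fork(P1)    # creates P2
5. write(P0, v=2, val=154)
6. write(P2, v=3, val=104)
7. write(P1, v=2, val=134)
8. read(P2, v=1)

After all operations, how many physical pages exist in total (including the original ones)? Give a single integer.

Answer: 8

Derivation:
Op 1: fork(P0) -> P1. 4 ppages; refcounts: pp0:2 pp1:2 pp2:2 pp3:2
Op 2: write(P0, v0, 115). refcount(pp0)=2>1 -> COPY to pp4. 5 ppages; refcounts: pp0:1 pp1:2 pp2:2 pp3:2 pp4:1
Op 3: read(P1, v1) -> 20. No state change.
Op 4: fork(P1) -> P2. 5 ppages; refcounts: pp0:2 pp1:3 pp2:3 pp3:3 pp4:1
Op 5: write(P0, v2, 154). refcount(pp2)=3>1 -> COPY to pp5. 6 ppages; refcounts: pp0:2 pp1:3 pp2:2 pp3:3 pp4:1 pp5:1
Op 6: write(P2, v3, 104). refcount(pp3)=3>1 -> COPY to pp6. 7 ppages; refcounts: pp0:2 pp1:3 pp2:2 pp3:2 pp4:1 pp5:1 pp6:1
Op 7: write(P1, v2, 134). refcount(pp2)=2>1 -> COPY to pp7. 8 ppages; refcounts: pp0:2 pp1:3 pp2:1 pp3:2 pp4:1 pp5:1 pp6:1 pp7:1
Op 8: read(P2, v1) -> 20. No state change.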